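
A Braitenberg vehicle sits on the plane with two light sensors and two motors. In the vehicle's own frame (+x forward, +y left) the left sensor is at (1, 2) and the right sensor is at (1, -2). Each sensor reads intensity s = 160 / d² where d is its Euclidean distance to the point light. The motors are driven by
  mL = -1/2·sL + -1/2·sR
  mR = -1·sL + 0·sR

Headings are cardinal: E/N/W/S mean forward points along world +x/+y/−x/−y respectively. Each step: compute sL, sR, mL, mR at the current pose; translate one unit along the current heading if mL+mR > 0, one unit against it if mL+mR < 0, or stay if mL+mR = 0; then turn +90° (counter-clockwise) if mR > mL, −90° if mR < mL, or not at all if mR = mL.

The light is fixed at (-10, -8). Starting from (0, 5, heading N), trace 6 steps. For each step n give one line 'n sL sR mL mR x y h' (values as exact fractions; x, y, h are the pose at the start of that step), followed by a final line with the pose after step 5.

n=0: pose=(0,5,N); sL=8/13, sR=8/17; mL=-120/221, mR=-8/13; mL+mR=-256/221 → advance -1; mR−mL=-16/221 → turn -1·90°
n=1: pose=(0,4,E); sL=160/317, sR=160/221; mL=-43040/70057, mR=-160/317; mL+mR=-78400/70057 → advance -1; mR−mL=7680/70057 → turn +1·90°
n=2: pose=(-1,4,N); sL=80/109, sR=16/29; mL=-2032/3161, mR=-80/109; mL+mR=-4352/3161 → advance -1; mR−mL=-288/3161 → turn -1·90°
n=3: pose=(-1,3,E); sL=160/269, sR=160/181; mL=-36000/48689, mR=-160/269; mL+mR=-64960/48689 → advance -1; mR−mL=7040/48689 → turn +1·90°
n=4: pose=(-2,3,N); sL=8/9, sR=40/61; mL=-424/549, mR=-8/9; mL+mR=-304/183 → advance -1; mR−mL=-64/549 → turn -1·90°
n=5: pose=(-2,2,E); sL=32/45, sR=32/29; mL=-1184/1305, mR=-32/45; mL+mR=-704/435 → advance -1; mR−mL=256/1305 → turn +1·90°

0 8/13 8/17 -120/221 -8/13 0 5 N
1 160/317 160/221 -43040/70057 -160/317 0 4 E
2 80/109 16/29 -2032/3161 -80/109 -1 4 N
3 160/269 160/181 -36000/48689 -160/269 -1 3 E
4 8/9 40/61 -424/549 -8/9 -2 3 N
5 32/45 32/29 -1184/1305 -32/45 -2 2 E
final -3 2 N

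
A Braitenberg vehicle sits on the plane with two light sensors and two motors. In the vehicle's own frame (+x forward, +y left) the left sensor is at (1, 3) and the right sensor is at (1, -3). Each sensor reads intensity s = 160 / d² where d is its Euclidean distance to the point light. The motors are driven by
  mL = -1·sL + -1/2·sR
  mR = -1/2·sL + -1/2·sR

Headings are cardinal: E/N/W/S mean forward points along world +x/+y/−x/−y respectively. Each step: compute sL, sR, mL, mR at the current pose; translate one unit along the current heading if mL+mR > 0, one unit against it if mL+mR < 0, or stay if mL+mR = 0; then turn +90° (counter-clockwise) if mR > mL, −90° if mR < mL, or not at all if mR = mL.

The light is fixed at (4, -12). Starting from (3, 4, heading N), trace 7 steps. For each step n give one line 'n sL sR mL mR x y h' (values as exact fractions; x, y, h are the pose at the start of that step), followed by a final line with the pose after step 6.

n=0: pose=(3,4,N); sL=32/61, sR=160/293; mL=-14256/17873, mR=-9568/17873; mL+mR=-23824/17873 → advance -1; mR−mL=16/61 → turn +1·90°
n=1: pose=(3,3,W); sL=40/37, sR=20/41; mL=-2010/1517, mR=-1190/1517; mL+mR=-3200/1517 → advance -1; mR−mL=20/37 → turn +1·90°
n=2: pose=(4,3,S); sL=32/41, sR=32/41; mL=-48/41, mR=-32/41; mL+mR=-80/41 → advance -1; mR−mL=16/41 → turn +1·90°
n=3: pose=(4,4,E); sL=80/181, sR=16/17; mL=-2808/3077, mR=-2128/3077; mL+mR=-4936/3077 → advance -1; mR−mL=40/181 → turn +1·90°
n=4: pose=(3,4,N); sL=32/61, sR=160/293; mL=-14256/17873, mR=-9568/17873; mL+mR=-23824/17873 → advance -1; mR−mL=16/61 → turn +1·90°
n=5: pose=(3,3,W); sL=40/37, sR=20/41; mL=-2010/1517, mR=-1190/1517; mL+mR=-3200/1517 → advance -1; mR−mL=20/37 → turn +1·90°
n=6: pose=(4,3,S); sL=32/41, sR=32/41; mL=-48/41, mR=-32/41; mL+mR=-80/41 → advance -1; mR−mL=16/41 → turn +1·90°

0 32/61 160/293 -14256/17873 -9568/17873 3 4 N
1 40/37 20/41 -2010/1517 -1190/1517 3 3 W
2 32/41 32/41 -48/41 -32/41 4 3 S
3 80/181 16/17 -2808/3077 -2128/3077 4 4 E
4 32/61 160/293 -14256/17873 -9568/17873 3 4 N
5 40/37 20/41 -2010/1517 -1190/1517 3 3 W
6 32/41 32/41 -48/41 -32/41 4 3 S
final 4 4 E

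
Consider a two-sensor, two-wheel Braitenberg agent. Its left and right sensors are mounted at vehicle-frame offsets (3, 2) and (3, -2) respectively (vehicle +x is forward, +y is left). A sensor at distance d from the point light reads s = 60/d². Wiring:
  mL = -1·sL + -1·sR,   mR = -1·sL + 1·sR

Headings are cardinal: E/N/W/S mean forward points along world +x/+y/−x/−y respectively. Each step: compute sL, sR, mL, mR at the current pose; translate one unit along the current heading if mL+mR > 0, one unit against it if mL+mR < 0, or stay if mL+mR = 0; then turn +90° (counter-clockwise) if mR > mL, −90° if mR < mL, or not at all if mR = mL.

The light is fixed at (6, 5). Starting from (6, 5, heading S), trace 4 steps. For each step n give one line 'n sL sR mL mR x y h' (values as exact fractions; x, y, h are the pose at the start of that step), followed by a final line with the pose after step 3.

0 60/13 60/13 -120/13 0 6 5 S
1 10/3 6 -28/3 8/3 6 6 E
2 12/5 60/17 -504/85 96/85 5 6 N
3 3 3 -6 0 5 5 W
final 6 5 S

n=0: pose=(6,5,S); sL=60/13, sR=60/13; mL=-120/13, mR=0; mL+mR=-120/13 → advance -1; mR−mL=120/13 → turn +1·90°
n=1: pose=(6,6,E); sL=10/3, sR=6; mL=-28/3, mR=8/3; mL+mR=-20/3 → advance -1; mR−mL=12 → turn +1·90°
n=2: pose=(5,6,N); sL=12/5, sR=60/17; mL=-504/85, mR=96/85; mL+mR=-24/5 → advance -1; mR−mL=120/17 → turn +1·90°
n=3: pose=(5,5,W); sL=3, sR=3; mL=-6, mR=0; mL+mR=-6 → advance -1; mR−mL=6 → turn +1·90°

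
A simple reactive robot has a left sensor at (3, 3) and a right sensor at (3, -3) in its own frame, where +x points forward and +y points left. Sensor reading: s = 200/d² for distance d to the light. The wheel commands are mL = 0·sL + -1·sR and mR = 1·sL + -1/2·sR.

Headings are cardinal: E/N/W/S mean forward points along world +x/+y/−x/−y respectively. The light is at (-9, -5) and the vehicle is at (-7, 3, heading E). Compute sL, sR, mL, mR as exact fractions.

left sensor world pos  = (-4, 6); dL² = 146
right sensor world pos = (-4, 0); dR² = 50
sL = 200/146 = 100/73
sR = 200/50 = 4
mL = 0·sL + -1·sR = -4
mR = 1·sL + -1/2·sR = -46/73

100/73 4 -4 -46/73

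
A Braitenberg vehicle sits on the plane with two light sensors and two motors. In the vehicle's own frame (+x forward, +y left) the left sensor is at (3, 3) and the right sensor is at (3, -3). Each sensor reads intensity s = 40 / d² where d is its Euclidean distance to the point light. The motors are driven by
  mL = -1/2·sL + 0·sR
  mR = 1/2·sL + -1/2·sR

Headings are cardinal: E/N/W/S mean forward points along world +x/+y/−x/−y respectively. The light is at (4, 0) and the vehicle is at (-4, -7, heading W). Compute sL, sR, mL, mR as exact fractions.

40/221 40/137 -20/221 -1680/30277

left sensor world pos  = (-7, -10); dL² = 221
right sensor world pos = (-7, -4); dR² = 137
sL = 40/221 = 40/221
sR = 40/137 = 40/137
mL = -1/2·sL + 0·sR = -20/221
mR = 1/2·sL + -1/2·sR = -1680/30277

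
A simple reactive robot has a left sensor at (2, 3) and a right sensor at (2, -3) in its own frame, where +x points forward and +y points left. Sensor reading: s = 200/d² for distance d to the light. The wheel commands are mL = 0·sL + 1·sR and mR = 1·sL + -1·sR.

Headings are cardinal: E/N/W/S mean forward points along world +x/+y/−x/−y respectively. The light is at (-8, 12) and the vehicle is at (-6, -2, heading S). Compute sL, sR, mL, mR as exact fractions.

left sensor world pos  = (-3, -4); dL² = 281
right sensor world pos = (-9, -4); dR² = 257
sL = 200/281 = 200/281
sR = 200/257 = 200/257
mL = 0·sL + 1·sR = 200/257
mR = 1·sL + -1·sR = -4800/72217

200/281 200/257 200/257 -4800/72217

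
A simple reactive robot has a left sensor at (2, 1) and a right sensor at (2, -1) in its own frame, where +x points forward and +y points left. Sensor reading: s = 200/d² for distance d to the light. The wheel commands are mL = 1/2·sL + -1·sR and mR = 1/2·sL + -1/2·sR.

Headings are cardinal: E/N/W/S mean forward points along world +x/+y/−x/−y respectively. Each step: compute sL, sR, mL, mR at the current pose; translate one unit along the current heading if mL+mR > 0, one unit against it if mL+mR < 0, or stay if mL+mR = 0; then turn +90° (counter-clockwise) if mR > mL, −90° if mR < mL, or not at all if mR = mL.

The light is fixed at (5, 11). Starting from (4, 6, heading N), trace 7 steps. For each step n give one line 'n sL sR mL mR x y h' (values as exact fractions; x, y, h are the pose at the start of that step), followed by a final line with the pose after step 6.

0 200/13 200/9 -1700/117 -400/117 4 6 N
1 100/29 100/17 -2050/493 -600/493 4 5 W
2 40/13 40/13 -20/13 0 5 5 S
3 10 5 0 5/2 5 6 E
4 200/9 200/13 -500/117 400/117 6 6 N
5 4 100/13 -74/13 -24/13 6 5 W
6 200/73 40/13 -1620/949 -160/949 7 5 S
final 7 6 E

n=0: pose=(4,6,N); sL=200/13, sR=200/9; mL=-1700/117, mR=-400/117; mL+mR=-700/39 → advance -1; mR−mL=100/9 → turn +1·90°
n=1: pose=(4,5,W); sL=100/29, sR=100/17; mL=-2050/493, mR=-600/493; mL+mR=-2650/493 → advance -1; mR−mL=50/17 → turn +1·90°
n=2: pose=(5,5,S); sL=40/13, sR=40/13; mL=-20/13, mR=0; mL+mR=-20/13 → advance -1; mR−mL=20/13 → turn +1·90°
n=3: pose=(5,6,E); sL=10, sR=5; mL=0, mR=5/2; mL+mR=5/2 → advance +1; mR−mL=5/2 → turn +1·90°
n=4: pose=(6,6,N); sL=200/9, sR=200/13; mL=-500/117, mR=400/117; mL+mR=-100/117 → advance -1; mR−mL=100/13 → turn +1·90°
n=5: pose=(6,5,W); sL=4, sR=100/13; mL=-74/13, mR=-24/13; mL+mR=-98/13 → advance -1; mR−mL=50/13 → turn +1·90°
n=6: pose=(7,5,S); sL=200/73, sR=40/13; mL=-1620/949, mR=-160/949; mL+mR=-1780/949 → advance -1; mR−mL=20/13 → turn +1·90°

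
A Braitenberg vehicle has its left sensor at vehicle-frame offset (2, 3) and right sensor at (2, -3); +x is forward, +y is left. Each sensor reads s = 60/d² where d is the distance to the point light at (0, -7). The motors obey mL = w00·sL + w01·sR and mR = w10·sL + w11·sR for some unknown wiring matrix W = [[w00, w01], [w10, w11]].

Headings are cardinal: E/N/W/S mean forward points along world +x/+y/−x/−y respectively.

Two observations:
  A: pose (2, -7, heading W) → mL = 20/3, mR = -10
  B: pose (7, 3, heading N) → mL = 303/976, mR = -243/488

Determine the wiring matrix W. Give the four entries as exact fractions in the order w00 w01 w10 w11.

obs A: pose=(2,-7,W) → sL=20/3, sR=20/3, mL=20/3, mR=-10
obs B: pose=(7,3,N) → sL=3/8, sR=15/61, mL=303/976, mR=-243/488
sensor matrix S = [[20/3, 20/3], [3/8, 15/61]]; det S = -105/122
solve [mL_A; mL_B] = S·[w00; w01] and [mR_A; mR_B] = S·[w10; w11]:
  w00 = 1/2, w01 = 1/2, w10 = -1, w11 = -1/2

1/2 1/2 -1 -1/2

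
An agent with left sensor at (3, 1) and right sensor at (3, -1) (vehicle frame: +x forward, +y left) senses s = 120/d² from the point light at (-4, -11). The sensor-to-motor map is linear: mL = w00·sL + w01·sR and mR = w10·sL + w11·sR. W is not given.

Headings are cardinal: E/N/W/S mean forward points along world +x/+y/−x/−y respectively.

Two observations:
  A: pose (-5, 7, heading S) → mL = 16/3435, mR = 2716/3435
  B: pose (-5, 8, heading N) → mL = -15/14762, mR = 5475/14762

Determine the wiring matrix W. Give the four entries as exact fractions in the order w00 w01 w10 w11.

obs A: pose=(-5,7,S) → sL=8/15, sR=120/229, mL=16/3435, mR=2716/3435
obs B: pose=(-5,8,N) → sL=15/61, sR=30/121, mL=-15/14762, mR=5475/14762
sensor matrix S = [[8/15, 120/229], [15/61, 30/121]]; det S = 5704/1690249
solve [mL_A; mL_B] = S·[w00; w01] and [mR_A; mR_B] = S·[w10; w11]:
  w00 = 1/2, w01 = -1/2, w10 = 1/2, w11 = 1

1/2 -1/2 1/2 1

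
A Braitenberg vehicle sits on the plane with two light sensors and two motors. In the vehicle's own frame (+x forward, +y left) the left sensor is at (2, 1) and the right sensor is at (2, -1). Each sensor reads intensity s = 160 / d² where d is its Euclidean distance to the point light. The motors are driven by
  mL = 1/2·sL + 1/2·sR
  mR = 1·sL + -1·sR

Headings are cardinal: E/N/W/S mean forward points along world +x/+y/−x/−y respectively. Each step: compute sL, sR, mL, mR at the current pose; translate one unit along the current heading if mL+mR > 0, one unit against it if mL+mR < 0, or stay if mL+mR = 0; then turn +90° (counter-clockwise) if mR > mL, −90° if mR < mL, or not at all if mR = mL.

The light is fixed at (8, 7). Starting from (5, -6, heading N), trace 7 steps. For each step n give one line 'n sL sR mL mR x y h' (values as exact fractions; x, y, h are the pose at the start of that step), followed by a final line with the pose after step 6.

0 160/137 32/25 4192/3425 -384/3425 5 -6 N
1 80/61 16/17 1168/1037 384/1037 5 -5 E
2 160/197 32/41 6432/8077 256/8077 6 -5 S
3 40/53 1 93/106 -13/53 6 -6 W
4 160/137 32/25 4192/3425 -384/3425 5 -6 N
5 80/61 16/17 1168/1037 384/1037 5 -5 E
6 160/197 32/41 6432/8077 256/8077 6 -5 S
final 6 -6 W

n=0: pose=(5,-6,N); sL=160/137, sR=32/25; mL=4192/3425, mR=-384/3425; mL+mR=3808/3425 → advance +1; mR−mL=-4576/3425 → turn -1·90°
n=1: pose=(5,-5,E); sL=80/61, sR=16/17; mL=1168/1037, mR=384/1037; mL+mR=1552/1037 → advance +1; mR−mL=-784/1037 → turn -1·90°
n=2: pose=(6,-5,S); sL=160/197, sR=32/41; mL=6432/8077, mR=256/8077; mL+mR=6688/8077 → advance +1; mR−mL=-6176/8077 → turn -1·90°
n=3: pose=(6,-6,W); sL=40/53, sR=1; mL=93/106, mR=-13/53; mL+mR=67/106 → advance +1; mR−mL=-119/106 → turn -1·90°
n=4: pose=(5,-6,N); sL=160/137, sR=32/25; mL=4192/3425, mR=-384/3425; mL+mR=3808/3425 → advance +1; mR−mL=-4576/3425 → turn -1·90°
n=5: pose=(5,-5,E); sL=80/61, sR=16/17; mL=1168/1037, mR=384/1037; mL+mR=1552/1037 → advance +1; mR−mL=-784/1037 → turn -1·90°
n=6: pose=(6,-5,S); sL=160/197, sR=32/41; mL=6432/8077, mR=256/8077; mL+mR=6688/8077 → advance +1; mR−mL=-6176/8077 → turn -1·90°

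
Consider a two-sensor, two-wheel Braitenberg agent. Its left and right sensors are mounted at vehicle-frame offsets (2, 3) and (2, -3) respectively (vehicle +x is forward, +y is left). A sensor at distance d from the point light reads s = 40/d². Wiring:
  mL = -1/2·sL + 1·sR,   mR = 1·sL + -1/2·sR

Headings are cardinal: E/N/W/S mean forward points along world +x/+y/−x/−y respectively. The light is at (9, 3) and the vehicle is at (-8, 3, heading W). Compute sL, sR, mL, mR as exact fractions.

4/37 4/37 2/37 2/37

left sensor world pos  = (-10, 0); dL² = 370
right sensor world pos = (-10, 6); dR² = 370
sL = 40/370 = 4/37
sR = 40/370 = 4/37
mL = -1/2·sL + 1·sR = 2/37
mR = 1·sL + -1/2·sR = 2/37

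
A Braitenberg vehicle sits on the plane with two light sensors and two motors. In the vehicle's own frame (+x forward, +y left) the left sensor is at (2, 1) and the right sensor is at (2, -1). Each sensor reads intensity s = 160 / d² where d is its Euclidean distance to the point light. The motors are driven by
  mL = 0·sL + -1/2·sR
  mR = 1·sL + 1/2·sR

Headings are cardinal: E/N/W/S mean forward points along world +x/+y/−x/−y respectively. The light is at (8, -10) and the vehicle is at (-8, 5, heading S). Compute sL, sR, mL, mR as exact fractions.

left sensor world pos  = (-7, 3); dL² = 394
right sensor world pos = (-9, 3); dR² = 458
sL = 160/394 = 80/197
sR = 160/458 = 80/229
mL = 0·sL + -1/2·sR = -40/229
mR = 1·sL + 1/2·sR = 26200/45113

80/197 80/229 -40/229 26200/45113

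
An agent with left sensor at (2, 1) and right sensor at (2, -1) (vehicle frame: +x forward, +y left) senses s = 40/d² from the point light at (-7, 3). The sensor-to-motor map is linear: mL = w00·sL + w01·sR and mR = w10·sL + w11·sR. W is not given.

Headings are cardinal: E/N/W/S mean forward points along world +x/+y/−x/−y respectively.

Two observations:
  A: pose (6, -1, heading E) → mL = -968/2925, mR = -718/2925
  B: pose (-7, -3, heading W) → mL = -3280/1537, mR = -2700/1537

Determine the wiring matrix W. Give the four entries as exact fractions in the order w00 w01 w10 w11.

obs A: pose=(6,-1,E) → sL=20/117, sR=4/25, mL=-968/2925, mR=-718/2925
obs B: pose=(-7,-3,W) → sL=40/53, sR=40/29, mL=-3280/1537, mR=-2700/1537
sensor matrix S = [[20/117, 4/25], [40/53, 40/29]]; det S = 103424/899145
solve [mL_A; mL_B] = S·[w00; w01] and [mR_A; mR_B] = S·[w10; w11]:
  w00 = -1, w01 = -1, w10 = -1/2, w11 = -1

-1 -1 -1/2 -1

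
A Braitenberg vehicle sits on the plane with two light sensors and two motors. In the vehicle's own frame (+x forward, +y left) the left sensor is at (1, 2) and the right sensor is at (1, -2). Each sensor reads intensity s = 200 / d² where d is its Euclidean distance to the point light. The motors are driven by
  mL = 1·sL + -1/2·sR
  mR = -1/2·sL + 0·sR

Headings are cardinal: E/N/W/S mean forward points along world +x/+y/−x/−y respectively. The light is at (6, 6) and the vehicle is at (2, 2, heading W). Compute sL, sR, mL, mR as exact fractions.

200/61 200/29 -300/1769 -100/61

left sensor world pos  = (1, 0); dL² = 61
right sensor world pos = (1, 4); dR² = 29
sL = 200/61 = 200/61
sR = 200/29 = 200/29
mL = 1·sL + -1/2·sR = -300/1769
mR = -1/2·sL + 0·sR = -100/61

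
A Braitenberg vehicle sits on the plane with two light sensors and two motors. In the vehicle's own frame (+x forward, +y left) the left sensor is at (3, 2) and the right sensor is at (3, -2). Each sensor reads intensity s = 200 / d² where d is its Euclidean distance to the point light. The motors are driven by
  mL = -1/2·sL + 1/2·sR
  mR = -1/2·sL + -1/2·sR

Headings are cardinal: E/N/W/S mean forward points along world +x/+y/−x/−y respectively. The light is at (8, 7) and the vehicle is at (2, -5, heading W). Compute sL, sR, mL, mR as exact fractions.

left sensor world pos  = (-1, -7); dL² = 277
right sensor world pos = (-1, -3); dR² = 181
sL = 200/277 = 200/277
sR = 200/181 = 200/181
mL = -1/2·sL + 1/2·sR = 9600/50137
mR = -1/2·sL + -1/2·sR = -45800/50137

200/277 200/181 9600/50137 -45800/50137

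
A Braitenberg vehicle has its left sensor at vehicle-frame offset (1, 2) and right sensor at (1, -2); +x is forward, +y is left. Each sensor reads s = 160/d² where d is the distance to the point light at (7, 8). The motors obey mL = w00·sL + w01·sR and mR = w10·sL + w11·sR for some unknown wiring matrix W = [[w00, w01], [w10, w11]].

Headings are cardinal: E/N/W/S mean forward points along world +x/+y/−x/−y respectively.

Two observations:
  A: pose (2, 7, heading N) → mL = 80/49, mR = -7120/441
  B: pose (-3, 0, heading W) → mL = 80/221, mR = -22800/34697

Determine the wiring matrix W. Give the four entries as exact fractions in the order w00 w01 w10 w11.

1/2 0 1/2 -1

obs A: pose=(2,7,N) → sL=160/49, sR=160/9, mL=80/49, mR=-7120/441
obs B: pose=(-3,0,W) → sL=160/221, sR=160/157, mL=80/221, mR=-22800/34697
sensor matrix S = [[160/49, 160/9], [160/221, 160/157]]; det S = -146022400/15301377
solve [mL_A; mL_B] = S·[w00; w01] and [mR_A; mR_B] = S·[w10; w11]:
  w00 = 1/2, w01 = 0, w10 = 1/2, w11 = -1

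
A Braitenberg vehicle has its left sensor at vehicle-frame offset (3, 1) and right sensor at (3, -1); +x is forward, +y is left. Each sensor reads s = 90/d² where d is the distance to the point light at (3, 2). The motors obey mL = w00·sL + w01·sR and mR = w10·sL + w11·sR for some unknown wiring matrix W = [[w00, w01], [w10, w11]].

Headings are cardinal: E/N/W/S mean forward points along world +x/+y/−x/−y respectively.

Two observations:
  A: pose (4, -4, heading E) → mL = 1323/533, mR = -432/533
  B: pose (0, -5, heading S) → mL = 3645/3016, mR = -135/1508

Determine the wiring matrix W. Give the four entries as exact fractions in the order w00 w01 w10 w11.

obs A: pose=(4,-4,E) → sL=90/41, sR=18/13, mL=1323/533, mR=-432/533
obs B: pose=(0,-5,S) → sL=45/52, sR=45/58, mL=3645/3016, mR=-135/1508
sensor matrix S = [[90/41, 18/13], [45/52, 45/58]]; det S = 202905/401882
solve [mL_A; mL_B] = S·[w00; w01] and [mR_A; mR_B] = S·[w10; w11]:
  w00 = 1/2, w01 = 1, w10 = -1, w11 = 1

1/2 1 -1 1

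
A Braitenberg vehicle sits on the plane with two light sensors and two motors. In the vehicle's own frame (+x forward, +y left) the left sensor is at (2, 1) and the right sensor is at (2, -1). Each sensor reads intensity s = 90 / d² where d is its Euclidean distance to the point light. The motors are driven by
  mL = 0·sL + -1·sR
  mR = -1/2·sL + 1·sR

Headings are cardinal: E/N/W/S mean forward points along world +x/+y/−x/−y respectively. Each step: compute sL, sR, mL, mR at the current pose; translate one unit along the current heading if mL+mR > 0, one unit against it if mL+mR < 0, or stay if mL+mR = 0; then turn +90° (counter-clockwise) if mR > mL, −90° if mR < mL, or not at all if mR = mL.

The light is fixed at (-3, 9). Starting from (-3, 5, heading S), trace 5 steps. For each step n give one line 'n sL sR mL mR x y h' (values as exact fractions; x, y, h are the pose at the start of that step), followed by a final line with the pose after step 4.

n=0: pose=(-3,5,S); sL=90/37, sR=90/37; mL=-90/37, mR=45/37; mL+mR=-45/37 → advance -1; mR−mL=135/37 → turn +1·90°
n=1: pose=(-3,6,E); sL=45/4, sR=9/2; mL=-9/2, mR=-9/8; mL+mR=-45/8 → advance -1; mR−mL=27/8 → turn +1·90°
n=2: pose=(-4,6,N); sL=18, sR=90; mL=-90, mR=81; mL+mR=-9 → advance -1; mR−mL=171 → turn +1·90°
n=3: pose=(-4,5,W); sL=45/17, sR=5; mL=-5, mR=125/34; mL+mR=-45/34 → advance -1; mR−mL=295/34 → turn +1·90°
n=4: pose=(-3,5,S); sL=90/37, sR=90/37; mL=-90/37, mR=45/37; mL+mR=-45/37 → advance -1; mR−mL=135/37 → turn +1·90°

0 90/37 90/37 -90/37 45/37 -3 5 S
1 45/4 9/2 -9/2 -9/8 -3 6 E
2 18 90 -90 81 -4 6 N
3 45/17 5 -5 125/34 -4 5 W
4 90/37 90/37 -90/37 45/37 -3 5 S
final -3 6 E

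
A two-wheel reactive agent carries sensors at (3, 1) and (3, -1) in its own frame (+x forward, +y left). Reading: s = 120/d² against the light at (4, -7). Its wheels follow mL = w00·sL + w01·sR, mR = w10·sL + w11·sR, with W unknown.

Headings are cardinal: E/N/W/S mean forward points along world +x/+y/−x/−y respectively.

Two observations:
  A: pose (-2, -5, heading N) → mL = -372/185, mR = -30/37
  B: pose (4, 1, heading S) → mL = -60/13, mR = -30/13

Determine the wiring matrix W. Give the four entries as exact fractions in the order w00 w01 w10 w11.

-1/2 -1/2 -1/2 0

obs A: pose=(-2,-5,N) → sL=60/37, sR=12/5, mL=-372/185, mR=-30/37
obs B: pose=(4,1,S) → sL=60/13, sR=60/13, mL=-60/13, mR=-30/13
sensor matrix S = [[60/37, 12/5], [60/13, 60/13]]; det S = -1728/481
solve [mL_A; mL_B] = S·[w00; w01] and [mR_A; mR_B] = S·[w10; w11]:
  w00 = -1/2, w01 = -1/2, w10 = -1/2, w11 = 0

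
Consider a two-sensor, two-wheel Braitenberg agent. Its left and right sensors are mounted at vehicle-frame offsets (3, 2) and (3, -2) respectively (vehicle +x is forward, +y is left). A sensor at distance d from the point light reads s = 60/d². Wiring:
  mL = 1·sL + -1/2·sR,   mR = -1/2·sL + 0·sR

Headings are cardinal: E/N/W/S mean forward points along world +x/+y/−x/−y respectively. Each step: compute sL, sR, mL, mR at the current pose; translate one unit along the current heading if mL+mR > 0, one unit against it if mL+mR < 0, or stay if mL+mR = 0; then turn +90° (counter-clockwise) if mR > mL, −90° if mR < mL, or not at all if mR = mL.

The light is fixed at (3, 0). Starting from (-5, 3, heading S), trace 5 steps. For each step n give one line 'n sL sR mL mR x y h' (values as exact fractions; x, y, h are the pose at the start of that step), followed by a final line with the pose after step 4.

n=0: pose=(-5,3,S); sL=5/3, sR=3/5; mL=41/30, mR=-5/6; mL+mR=8/15 → advance +1; mR−mL=-11/5 → turn -1·90°
n=1: pose=(-5,2,W); sL=60/121, sR=60/137; mL=4590/16577, mR=-30/121; mL+mR=480/16577 → advance +1; mR−mL=-8700/16577 → turn -1·90°
n=2: pose=(-6,2,N); sL=30/73, sR=30/37; mL=15/2701, mR=-15/73; mL+mR=-540/2701 → advance -1; mR−mL=-570/2701 → turn -1·90°
n=3: pose=(-6,1,E); sL=4/3, sR=60/37; mL=58/111, mR=-2/3; mL+mR=-16/111 → advance -1; mR−mL=-44/37 → turn -1·90°
n=4: pose=(-7,1,S); sL=15/17, sR=15/37; mL=855/1258, mR=-15/34; mL+mR=150/629 → advance +1; mR−mL=-705/629 → turn -1·90°

0 5/3 3/5 41/30 -5/6 -5 3 S
1 60/121 60/137 4590/16577 -30/121 -5 2 W
2 30/73 30/37 15/2701 -15/73 -6 2 N
3 4/3 60/37 58/111 -2/3 -6 1 E
4 15/17 15/37 855/1258 -15/34 -7 1 S
final -7 0 W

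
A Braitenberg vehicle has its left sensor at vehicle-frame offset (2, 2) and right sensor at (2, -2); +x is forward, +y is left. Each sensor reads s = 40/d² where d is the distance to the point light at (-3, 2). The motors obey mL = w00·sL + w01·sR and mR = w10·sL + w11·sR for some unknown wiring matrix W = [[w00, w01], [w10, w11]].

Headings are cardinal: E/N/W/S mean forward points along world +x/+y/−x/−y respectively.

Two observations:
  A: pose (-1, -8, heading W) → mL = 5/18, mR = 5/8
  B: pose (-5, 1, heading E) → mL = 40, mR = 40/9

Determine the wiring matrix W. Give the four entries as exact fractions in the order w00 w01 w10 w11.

1 0 0 1

obs A: pose=(-1,-8,W) → sL=5/18, sR=5/8, mL=5/18, mR=5/8
obs B: pose=(-5,1,E) → sL=40, sR=40/9, mL=40, mR=40/9
sensor matrix S = [[5/18, 5/8], [40, 40/9]]; det S = -1925/81
solve [mL_A; mL_B] = S·[w00; w01] and [mR_A; mR_B] = S·[w10; w11]:
  w00 = 1, w01 = 0, w10 = 0, w11 = 1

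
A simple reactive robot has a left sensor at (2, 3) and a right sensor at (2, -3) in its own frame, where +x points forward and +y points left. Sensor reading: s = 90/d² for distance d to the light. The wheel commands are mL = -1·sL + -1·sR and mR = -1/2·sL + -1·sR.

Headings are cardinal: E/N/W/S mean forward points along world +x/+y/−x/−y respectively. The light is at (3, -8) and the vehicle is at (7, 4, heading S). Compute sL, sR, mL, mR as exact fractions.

90/149 90/101 -22500/15049 -17955/15049

left sensor world pos  = (10, 2); dL² = 149
right sensor world pos = (4, 2); dR² = 101
sL = 90/149 = 90/149
sR = 90/101 = 90/101
mL = -1·sL + -1·sR = -22500/15049
mR = -1/2·sL + -1·sR = -17955/15049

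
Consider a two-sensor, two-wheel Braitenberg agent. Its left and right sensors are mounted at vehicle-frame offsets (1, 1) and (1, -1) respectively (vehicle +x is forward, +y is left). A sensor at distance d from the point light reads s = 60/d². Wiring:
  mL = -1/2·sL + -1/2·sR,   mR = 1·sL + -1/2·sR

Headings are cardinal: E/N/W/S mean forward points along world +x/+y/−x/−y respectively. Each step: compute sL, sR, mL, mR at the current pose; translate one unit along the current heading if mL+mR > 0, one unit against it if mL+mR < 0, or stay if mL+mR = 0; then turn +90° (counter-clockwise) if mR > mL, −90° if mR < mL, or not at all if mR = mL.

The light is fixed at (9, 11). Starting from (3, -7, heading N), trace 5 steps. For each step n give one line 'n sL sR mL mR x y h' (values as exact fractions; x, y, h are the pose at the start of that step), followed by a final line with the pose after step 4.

0 30/169 30/157 -4890/26533 2175/26533 3 -7 N
1 60/449 60/373 -24660/167477 8910/167477 3 -8 W
2 15/104 15/109 -3195/22672 855/11336 4 -8 S
3 12/61 60/377 -4092/22997 2694/22997 4 -7 E
4 30/169 30/157 -4890/26533 2175/26533 3 -7 N
final 3 -8 W

n=0: pose=(3,-7,N); sL=30/169, sR=30/157; mL=-4890/26533, mR=2175/26533; mL+mR=-2715/26533 → advance -1; mR−mL=45/169 → turn +1·90°
n=1: pose=(3,-8,W); sL=60/449, sR=60/373; mL=-24660/167477, mR=8910/167477; mL+mR=-15750/167477 → advance -1; mR−mL=90/449 → turn +1·90°
n=2: pose=(4,-8,S); sL=15/104, sR=15/109; mL=-3195/22672, mR=855/11336; mL+mR=-1485/22672 → advance -1; mR−mL=45/208 → turn +1·90°
n=3: pose=(4,-7,E); sL=12/61, sR=60/377; mL=-4092/22997, mR=2694/22997; mL+mR=-1398/22997 → advance -1; mR−mL=18/61 → turn +1·90°
n=4: pose=(3,-7,N); sL=30/169, sR=30/157; mL=-4890/26533, mR=2175/26533; mL+mR=-2715/26533 → advance -1; mR−mL=45/169 → turn +1·90°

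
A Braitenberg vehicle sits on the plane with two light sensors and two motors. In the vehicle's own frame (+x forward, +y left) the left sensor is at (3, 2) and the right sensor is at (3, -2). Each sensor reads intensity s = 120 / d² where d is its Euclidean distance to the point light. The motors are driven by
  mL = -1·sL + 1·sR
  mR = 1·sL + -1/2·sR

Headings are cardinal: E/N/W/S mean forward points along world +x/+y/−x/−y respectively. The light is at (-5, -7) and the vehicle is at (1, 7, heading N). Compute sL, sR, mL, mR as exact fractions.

24/61 120/353 -1152/21533 4812/21533

left sensor world pos  = (-1, 10); dL² = 305
right sensor world pos = (3, 10); dR² = 353
sL = 120/305 = 24/61
sR = 120/353 = 120/353
mL = -1·sL + 1·sR = -1152/21533
mR = 1·sL + -1/2·sR = 4812/21533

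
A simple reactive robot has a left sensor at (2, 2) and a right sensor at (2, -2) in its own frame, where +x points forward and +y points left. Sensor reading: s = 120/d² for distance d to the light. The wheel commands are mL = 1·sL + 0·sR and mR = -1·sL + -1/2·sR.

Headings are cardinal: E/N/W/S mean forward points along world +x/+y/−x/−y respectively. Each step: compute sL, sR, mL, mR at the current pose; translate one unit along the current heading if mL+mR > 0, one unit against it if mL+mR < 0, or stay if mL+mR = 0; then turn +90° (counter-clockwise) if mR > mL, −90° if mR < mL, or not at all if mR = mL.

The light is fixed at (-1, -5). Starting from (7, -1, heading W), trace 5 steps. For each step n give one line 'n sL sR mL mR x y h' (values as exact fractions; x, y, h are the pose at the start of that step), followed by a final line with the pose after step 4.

n=0: pose=(7,-1,W); sL=3, sR=5/3; mL=3, mR=-23/6; mL+mR=-5/6 → advance -1; mR−mL=-41/6 → turn -1·90°
n=1: pose=(8,-1,N); sL=24/17, sR=120/157; mL=24/17, mR=-4788/2669; mL+mR=-60/157 → advance -1; mR−mL=-8556/2669 → turn -1·90°
n=2: pose=(8,-2,E); sL=60/73, sR=60/61; mL=60/73, mR=-5850/4453; mL+mR=-30/61 → advance -1; mR−mL=-9510/4453 → turn -1·90°
n=3: pose=(7,-2,S); sL=120/101, sR=120/37; mL=120/101, mR=-10500/3737; mL+mR=-60/37 → advance -1; mR−mL=-14940/3737 → turn -1·90°
n=4: pose=(7,-1,W); sL=3, sR=5/3; mL=3, mR=-23/6; mL+mR=-5/6 → advance -1; mR−mL=-41/6 → turn -1·90°

0 3 5/3 3 -23/6 7 -1 W
1 24/17 120/157 24/17 -4788/2669 8 -1 N
2 60/73 60/61 60/73 -5850/4453 8 -2 E
3 120/101 120/37 120/101 -10500/3737 7 -2 S
4 3 5/3 3 -23/6 7 -1 W
final 8 -1 N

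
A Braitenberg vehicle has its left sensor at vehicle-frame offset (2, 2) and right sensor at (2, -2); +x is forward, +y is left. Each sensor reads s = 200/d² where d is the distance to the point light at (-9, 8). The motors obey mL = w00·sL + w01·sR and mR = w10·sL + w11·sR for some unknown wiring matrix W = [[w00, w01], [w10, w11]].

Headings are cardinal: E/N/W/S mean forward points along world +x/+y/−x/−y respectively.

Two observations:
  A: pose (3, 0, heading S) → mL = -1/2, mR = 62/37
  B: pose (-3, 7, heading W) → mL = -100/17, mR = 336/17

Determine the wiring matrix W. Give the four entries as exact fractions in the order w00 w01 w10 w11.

0 -1/2 1 1

obs A: pose=(3,0,S) → sL=25/37, sR=1, mL=-1/2, mR=62/37
obs B: pose=(-3,7,W) → sL=8, sR=200/17, mL=-100/17, mR=336/17
sensor matrix S = [[25/37, 1], [8, 200/17]]; det S = -32/629
solve [mL_A; mL_B] = S·[w00; w01] and [mR_A; mR_B] = S·[w10; w11]:
  w00 = 0, w01 = -1/2, w10 = 1, w11 = 1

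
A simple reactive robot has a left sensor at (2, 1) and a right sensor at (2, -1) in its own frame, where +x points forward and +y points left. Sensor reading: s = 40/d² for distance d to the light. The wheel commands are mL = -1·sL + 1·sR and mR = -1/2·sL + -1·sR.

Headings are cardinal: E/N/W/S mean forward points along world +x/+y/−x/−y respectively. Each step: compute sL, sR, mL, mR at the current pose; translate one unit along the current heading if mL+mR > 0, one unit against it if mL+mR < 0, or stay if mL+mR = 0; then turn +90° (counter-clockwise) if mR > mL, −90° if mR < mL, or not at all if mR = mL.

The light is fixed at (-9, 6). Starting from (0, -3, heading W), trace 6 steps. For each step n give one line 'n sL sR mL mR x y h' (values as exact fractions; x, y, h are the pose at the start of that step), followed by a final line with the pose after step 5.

n=0: pose=(0,-3,W); sL=40/149, sR=40/113; mL=1440/16837, mR=-8220/16837; mL+mR=-60/149 → advance -1; mR−mL=-9660/16837 → turn -1·90°
n=1: pose=(1,-3,N); sL=4/13, sR=4/17; mL=-16/221, mR=-86/221; mL+mR=-6/13 → advance -1; mR−mL=-70/221 → turn -1·90°
n=2: pose=(1,-4,E); sL=8/45, sR=8/53; mL=-64/2385, mR=-572/2385; mL+mR=-4/15 → advance -1; mR−mL=-508/2385 → turn -1·90°
n=3: pose=(0,-4,S); sL=10/61, sR=5/26; mL=45/1586, mR=-435/1586; mL+mR=-15/61 → advance -1; mR−mL=-240/793 → turn -1·90°
n=4: pose=(0,-3,W); sL=40/149, sR=40/113; mL=1440/16837, mR=-8220/16837; mL+mR=-60/149 → advance -1; mR−mL=-9660/16837 → turn -1·90°
n=5: pose=(1,-3,N); sL=4/13, sR=4/17; mL=-16/221, mR=-86/221; mL+mR=-6/13 → advance -1; mR−mL=-70/221 → turn -1·90°

0 40/149 40/113 1440/16837 -8220/16837 0 -3 W
1 4/13 4/17 -16/221 -86/221 1 -3 N
2 8/45 8/53 -64/2385 -572/2385 1 -4 E
3 10/61 5/26 45/1586 -435/1586 0 -4 S
4 40/149 40/113 1440/16837 -8220/16837 0 -3 W
5 4/13 4/17 -16/221 -86/221 1 -3 N
final 1 -4 E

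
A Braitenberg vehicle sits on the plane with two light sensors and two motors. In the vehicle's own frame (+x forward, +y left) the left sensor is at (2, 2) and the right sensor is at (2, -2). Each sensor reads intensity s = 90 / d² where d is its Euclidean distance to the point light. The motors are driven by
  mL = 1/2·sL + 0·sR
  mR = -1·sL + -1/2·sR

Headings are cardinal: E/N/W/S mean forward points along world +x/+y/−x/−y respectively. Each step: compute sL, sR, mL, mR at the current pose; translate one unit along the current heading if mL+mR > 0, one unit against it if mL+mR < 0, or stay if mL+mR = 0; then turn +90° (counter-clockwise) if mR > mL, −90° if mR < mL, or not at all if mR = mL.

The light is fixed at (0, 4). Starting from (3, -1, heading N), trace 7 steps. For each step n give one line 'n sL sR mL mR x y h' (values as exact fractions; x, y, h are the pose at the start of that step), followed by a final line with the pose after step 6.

0 9 45/17 9/2 -351/34 3 -1 N
1 90/41 90/89 45/41 -9855/3649 3 -2 E
2 9/8 45/32 9/16 -117/64 2 -2 S
3 90/49 10 45/49 -335/49 2 -1 W
4 9 45/17 9/2 -351/34 3 -1 N
5 90/41 90/89 45/41 -9855/3649 3 -2 E
6 9/8 45/32 9/16 -117/64 2 -2 S
final 2 -1 W

n=0: pose=(3,-1,N); sL=9, sR=45/17; mL=9/2, mR=-351/34; mL+mR=-99/17 → advance -1; mR−mL=-252/17 → turn -1·90°
n=1: pose=(3,-2,E); sL=90/41, sR=90/89; mL=45/41, mR=-9855/3649; mL+mR=-5850/3649 → advance -1; mR−mL=-13860/3649 → turn -1·90°
n=2: pose=(2,-2,S); sL=9/8, sR=45/32; mL=9/16, mR=-117/64; mL+mR=-81/64 → advance -1; mR−mL=-153/64 → turn -1·90°
n=3: pose=(2,-1,W); sL=90/49, sR=10; mL=45/49, mR=-335/49; mL+mR=-290/49 → advance -1; mR−mL=-380/49 → turn -1·90°
n=4: pose=(3,-1,N); sL=9, sR=45/17; mL=9/2, mR=-351/34; mL+mR=-99/17 → advance -1; mR−mL=-252/17 → turn -1·90°
n=5: pose=(3,-2,E); sL=90/41, sR=90/89; mL=45/41, mR=-9855/3649; mL+mR=-5850/3649 → advance -1; mR−mL=-13860/3649 → turn -1·90°
n=6: pose=(2,-2,S); sL=9/8, sR=45/32; mL=9/16, mR=-117/64; mL+mR=-81/64 → advance -1; mR−mL=-153/64 → turn -1·90°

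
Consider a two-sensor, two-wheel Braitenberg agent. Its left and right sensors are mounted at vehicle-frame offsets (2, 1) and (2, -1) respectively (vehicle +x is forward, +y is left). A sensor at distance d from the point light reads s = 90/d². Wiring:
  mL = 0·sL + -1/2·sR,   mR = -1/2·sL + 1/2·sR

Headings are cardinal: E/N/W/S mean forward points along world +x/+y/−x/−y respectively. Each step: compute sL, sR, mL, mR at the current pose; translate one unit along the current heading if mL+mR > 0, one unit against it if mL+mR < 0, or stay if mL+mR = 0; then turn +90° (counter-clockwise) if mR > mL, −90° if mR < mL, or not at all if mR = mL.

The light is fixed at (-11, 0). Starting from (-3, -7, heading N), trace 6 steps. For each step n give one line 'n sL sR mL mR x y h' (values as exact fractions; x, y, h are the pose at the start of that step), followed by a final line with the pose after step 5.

0 45/37 45/53 -45/106 -360/1961 -3 -7 N
1 10/13 18/17 -9/17 32/221 -3 -8 W
2 9/20 45/82 -45/164 81/1640 -2 -8 S
3 90/157 18/37 -9/37 -252/5809 -2 -7 E
4 45/37 45/53 -45/106 -360/1961 -3 -7 N
5 10/13 18/17 -9/17 32/221 -3 -8 W
final -2 -8 S

n=0: pose=(-3,-7,N); sL=45/37, sR=45/53; mL=-45/106, mR=-360/1961; mL+mR=-45/74 → advance -1; mR−mL=945/3922 → turn +1·90°
n=1: pose=(-3,-8,W); sL=10/13, sR=18/17; mL=-9/17, mR=32/221; mL+mR=-5/13 → advance -1; mR−mL=149/221 → turn +1·90°
n=2: pose=(-2,-8,S); sL=9/20, sR=45/82; mL=-45/164, mR=81/1640; mL+mR=-9/40 → advance -1; mR−mL=531/1640 → turn +1·90°
n=3: pose=(-2,-7,E); sL=90/157, sR=18/37; mL=-9/37, mR=-252/5809; mL+mR=-45/157 → advance -1; mR−mL=1161/5809 → turn +1·90°
n=4: pose=(-3,-7,N); sL=45/37, sR=45/53; mL=-45/106, mR=-360/1961; mL+mR=-45/74 → advance -1; mR−mL=945/3922 → turn +1·90°
n=5: pose=(-3,-8,W); sL=10/13, sR=18/17; mL=-9/17, mR=32/221; mL+mR=-5/13 → advance -1; mR−mL=149/221 → turn +1·90°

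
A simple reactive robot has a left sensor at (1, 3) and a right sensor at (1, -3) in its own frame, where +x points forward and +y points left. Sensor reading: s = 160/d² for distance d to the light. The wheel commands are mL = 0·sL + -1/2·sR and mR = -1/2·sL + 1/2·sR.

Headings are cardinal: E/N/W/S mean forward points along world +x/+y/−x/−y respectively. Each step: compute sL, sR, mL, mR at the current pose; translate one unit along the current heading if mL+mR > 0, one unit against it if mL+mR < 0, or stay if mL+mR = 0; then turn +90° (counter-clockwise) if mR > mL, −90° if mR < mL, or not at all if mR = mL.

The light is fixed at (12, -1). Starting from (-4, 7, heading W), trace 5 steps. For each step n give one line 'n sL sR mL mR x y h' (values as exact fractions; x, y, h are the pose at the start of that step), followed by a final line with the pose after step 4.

0 80/157 16/41 -8/41 -384/6437 -4 7 W
1 160/193 160/373 -80/373 -14400/71989 -3 7 S
2 8/17 20/29 -10/29 54/493 -3 8 E
3 160/461 160/269 -80/269 15360/124009 -4 8 N
4 80/157 16/41 -8/41 -384/6437 -4 7 W
final -3 7 S

n=0: pose=(-4,7,W); sL=80/157, sR=16/41; mL=-8/41, mR=-384/6437; mL+mR=-40/157 → advance -1; mR−mL=872/6437 → turn +1·90°
n=1: pose=(-3,7,S); sL=160/193, sR=160/373; mL=-80/373, mR=-14400/71989; mL+mR=-80/193 → advance -1; mR−mL=1040/71989 → turn +1·90°
n=2: pose=(-3,8,E); sL=8/17, sR=20/29; mL=-10/29, mR=54/493; mL+mR=-4/17 → advance -1; mR−mL=224/493 → turn +1·90°
n=3: pose=(-4,8,N); sL=160/461, sR=160/269; mL=-80/269, mR=15360/124009; mL+mR=-80/461 → advance -1; mR−mL=52240/124009 → turn +1·90°
n=4: pose=(-4,7,W); sL=80/157, sR=16/41; mL=-8/41, mR=-384/6437; mL+mR=-40/157 → advance -1; mR−mL=872/6437 → turn +1·90°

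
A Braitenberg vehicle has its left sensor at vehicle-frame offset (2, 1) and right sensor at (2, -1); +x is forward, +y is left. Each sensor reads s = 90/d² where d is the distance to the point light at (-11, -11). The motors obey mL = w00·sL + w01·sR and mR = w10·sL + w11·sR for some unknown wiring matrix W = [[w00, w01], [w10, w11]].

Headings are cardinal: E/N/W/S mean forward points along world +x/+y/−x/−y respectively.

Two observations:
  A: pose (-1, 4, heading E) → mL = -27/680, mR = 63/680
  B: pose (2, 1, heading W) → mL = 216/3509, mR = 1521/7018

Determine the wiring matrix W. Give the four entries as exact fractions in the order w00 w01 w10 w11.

obs A: pose=(-1,4,E) → sL=9/40, sR=9/34, mL=-27/680, mR=63/680
obs B: pose=(2,1,W) → sL=45/121, sR=9/29, mL=216/3509, mR=1521/7018
sensor matrix S = [[9/40, 9/34], [45/121, 9/29]]; det S = -68283/2386120
solve [mL_A; mL_B] = S·[w00; w01] and [mR_A; mR_B] = S·[w10; w11]:
  w00 = 1, w01 = -1, w10 = 1, w11 = -1/2

1 -1 1 -1/2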